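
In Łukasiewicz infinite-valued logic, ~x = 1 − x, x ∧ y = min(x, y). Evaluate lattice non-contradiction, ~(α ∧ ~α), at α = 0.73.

0.73

~α = 1 − 0.73 = 0.27
α ∧ ~α = min(0.73, 0.27) = 0.27
~(α ∧ ~α) = 1 − 0.27 = 0.73
(The value 0.73 < 1 shows this instance is not satisfied; not a Ł∞-tautology — its value is 1 − min(a, 1−a).)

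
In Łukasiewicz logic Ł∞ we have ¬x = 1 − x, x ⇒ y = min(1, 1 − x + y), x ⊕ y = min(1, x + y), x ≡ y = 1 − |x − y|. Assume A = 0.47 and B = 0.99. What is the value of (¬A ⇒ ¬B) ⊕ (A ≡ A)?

¬A = 1 − 0.47 = 0.53
¬B = 1 − 0.99 = 0.01
¬A ⇒ ¬B = min(1, 1 − 0.53 + 0.01) = min(1, 0.48) = 0.48
A ≡ A = 1 − |0.47 − 0.47| = 1 − 0.00 = 1.00
(¬A ⇒ ¬B) ⊕ (A ≡ A) = min(1, 0.48 + 1.00) = min(1, 1.48) = 1.00

1.00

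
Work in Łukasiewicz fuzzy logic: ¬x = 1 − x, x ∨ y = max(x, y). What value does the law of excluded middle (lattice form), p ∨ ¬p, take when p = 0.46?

0.54

¬p = 1 − 0.46 = 0.54
p ∨ ¬p = max(0.46, 0.54) = 0.54
(The value 0.54 < 1 shows this instance is not satisfied; not a Ł∞-tautology — its value is max(a, 1−a).)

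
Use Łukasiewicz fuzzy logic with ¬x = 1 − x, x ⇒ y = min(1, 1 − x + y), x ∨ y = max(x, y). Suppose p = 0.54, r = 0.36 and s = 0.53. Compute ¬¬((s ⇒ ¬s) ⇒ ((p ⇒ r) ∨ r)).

0.88

¬s = 1 − 0.53 = 0.47
s ⇒ ¬s = min(1, 1 − 0.53 + 0.47) = min(1, 0.94) = 0.94
p ⇒ r = min(1, 1 − 0.54 + 0.36) = min(1, 0.82) = 0.82
(p ⇒ r) ∨ r = max(0.82, 0.36) = 0.82
(s ⇒ ¬s) ⇒ ((p ⇒ r) ∨ r) = min(1, 1 − 0.94 + 0.82) = min(1, 0.88) = 0.88
¬((s ⇒ ¬s) ⇒ ((p ⇒ r) ∨ r)) = 1 − 0.88 = 0.12
¬¬((s ⇒ ¬s) ⇒ ((p ⇒ r) ∨ r)) = 1 − 0.12 = 0.88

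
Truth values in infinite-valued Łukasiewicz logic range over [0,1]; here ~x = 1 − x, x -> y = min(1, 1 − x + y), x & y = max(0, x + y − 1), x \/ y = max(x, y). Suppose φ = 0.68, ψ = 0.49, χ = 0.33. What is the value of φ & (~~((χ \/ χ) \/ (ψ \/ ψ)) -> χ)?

χ \/ χ = max(0.33, 0.33) = 0.33
ψ \/ ψ = max(0.49, 0.49) = 0.49
(χ \/ χ) \/ (ψ \/ ψ) = max(0.33, 0.49) = 0.49
~((χ \/ χ) \/ (ψ \/ ψ)) = 1 − 0.49 = 0.51
~~((χ \/ χ) \/ (ψ \/ ψ)) = 1 − 0.51 = 0.49
~~((χ \/ χ) \/ (ψ \/ ψ)) -> χ = min(1, 1 − 0.49 + 0.33) = min(1, 0.84) = 0.84
φ & (~~((χ \/ χ) \/ (ψ \/ ψ)) -> χ) = max(0, 0.68 + 0.84 − 1) = max(0, 0.52) = 0.52

0.52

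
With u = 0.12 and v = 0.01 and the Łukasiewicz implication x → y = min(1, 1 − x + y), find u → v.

u → v = min(1, 1 − 0.12 + 0.01) = min(1, 0.89) = 0.89
For comparison, the Gödel implication (1 if x ≤ y else y) would give 0.01.

0.89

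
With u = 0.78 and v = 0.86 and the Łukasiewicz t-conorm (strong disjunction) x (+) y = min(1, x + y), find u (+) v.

u (+) v = min(1, 0.78 + 0.86) = min(1, 1.64) = 1.00
For comparison, the Gödel t-conorm max(x, y) would give 0.86.

1.00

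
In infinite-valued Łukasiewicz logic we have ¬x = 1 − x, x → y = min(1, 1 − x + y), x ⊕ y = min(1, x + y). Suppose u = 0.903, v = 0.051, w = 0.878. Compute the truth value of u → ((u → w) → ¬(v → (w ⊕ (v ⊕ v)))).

u → w = min(1, 1 − 0.903 + 0.878) = min(1, 0.975) = 0.975
v ⊕ v = min(1, 0.051 + 0.051) = min(1, 0.102) = 0.102
w ⊕ (v ⊕ v) = min(1, 0.878 + 0.102) = min(1, 0.980) = 0.980
v → (w ⊕ (v ⊕ v)) = min(1, 1 − 0.051 + 0.980) = min(1, 1.929) = 1.000
¬(v → (w ⊕ (v ⊕ v))) = 1 − 1.000 = 0.000
(u → w) → ¬(v → (w ⊕ (v ⊕ v))) = min(1, 1 − 0.975 + 0.000) = min(1, 0.025) = 0.025
u → ((u → w) → ¬(v → (w ⊕ (v ⊕ v)))) = min(1, 1 − 0.903 + 0.025) = min(1, 0.122) = 0.122

0.122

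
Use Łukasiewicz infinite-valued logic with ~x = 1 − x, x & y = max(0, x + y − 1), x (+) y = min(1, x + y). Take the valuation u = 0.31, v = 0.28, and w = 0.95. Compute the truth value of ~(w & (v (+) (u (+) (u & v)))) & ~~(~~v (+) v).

0.02

u & v = max(0, 0.31 + 0.28 − 1) = max(0, -0.41) = 0.00
u (+) (u & v) = min(1, 0.31 + 0.00) = min(1, 0.31) = 0.31
v (+) (u (+) (u & v)) = min(1, 0.28 + 0.31) = min(1, 0.59) = 0.59
w & (v (+) (u (+) (u & v))) = max(0, 0.95 + 0.59 − 1) = max(0, 0.54) = 0.54
~(w & (v (+) (u (+) (u & v)))) = 1 − 0.54 = 0.46
~v = 1 − 0.28 = 0.72
~~v = 1 − 0.72 = 0.28
~~v (+) v = min(1, 0.28 + 0.28) = min(1, 0.56) = 0.56
~(~~v (+) v) = 1 − 0.56 = 0.44
~~(~~v (+) v) = 1 − 0.44 = 0.56
~(w & (v (+) (u (+) (u & v)))) & ~~(~~v (+) v) = max(0, 0.46 + 0.56 − 1) = max(0, 0.02) = 0.02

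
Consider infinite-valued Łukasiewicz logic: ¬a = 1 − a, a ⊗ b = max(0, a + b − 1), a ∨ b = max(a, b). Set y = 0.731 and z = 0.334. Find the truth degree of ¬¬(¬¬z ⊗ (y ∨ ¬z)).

¬z = 1 − 0.334 = 0.666
¬¬z = 1 − 0.666 = 0.334
y ∨ ¬z = max(0.731, 0.666) = 0.731
¬¬z ⊗ (y ∨ ¬z) = max(0, 0.334 + 0.731 − 1) = max(0, 0.065) = 0.065
¬(¬¬z ⊗ (y ∨ ¬z)) = 1 − 0.065 = 0.935
¬¬(¬¬z ⊗ (y ∨ ¬z)) = 1 − 0.935 = 0.065

0.065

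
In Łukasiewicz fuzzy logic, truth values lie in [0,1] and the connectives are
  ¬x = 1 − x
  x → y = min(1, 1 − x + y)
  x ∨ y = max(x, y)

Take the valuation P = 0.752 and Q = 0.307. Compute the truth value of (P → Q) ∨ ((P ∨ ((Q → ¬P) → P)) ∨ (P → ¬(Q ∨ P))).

P → Q = min(1, 1 − 0.752 + 0.307) = min(1, 0.555) = 0.555
¬P = 1 − 0.752 = 0.248
Q → ¬P = min(1, 1 − 0.307 + 0.248) = min(1, 0.941) = 0.941
(Q → ¬P) → P = min(1, 1 − 0.941 + 0.752) = min(1, 0.811) = 0.811
P ∨ ((Q → ¬P) → P) = max(0.752, 0.811) = 0.811
Q ∨ P = max(0.307, 0.752) = 0.752
¬(Q ∨ P) = 1 − 0.752 = 0.248
P → ¬(Q ∨ P) = min(1, 1 − 0.752 + 0.248) = min(1, 0.496) = 0.496
(P ∨ ((Q → ¬P) → P)) ∨ (P → ¬(Q ∨ P)) = max(0.811, 0.496) = 0.811
(P → Q) ∨ ((P ∨ ((Q → ¬P) → P)) ∨ (P → ¬(Q ∨ P))) = max(0.555, 0.811) = 0.811

0.811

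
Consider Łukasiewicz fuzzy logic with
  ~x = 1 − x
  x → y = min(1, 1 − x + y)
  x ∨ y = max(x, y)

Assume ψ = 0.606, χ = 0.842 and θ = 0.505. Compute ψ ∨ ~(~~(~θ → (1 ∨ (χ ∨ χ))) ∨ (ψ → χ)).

0.606

~θ = 1 − 0.505 = 0.495
χ ∨ χ = max(0.842, 0.842) = 0.842
1 ∨ (χ ∨ χ) = max(1.000, 0.842) = 1.000
~θ → (1 ∨ (χ ∨ χ)) = min(1, 1 − 0.495 + 1.000) = min(1, 1.505) = 1.000
~(~θ → (1 ∨ (χ ∨ χ))) = 1 − 1.000 = 0.000
~~(~θ → (1 ∨ (χ ∨ χ))) = 1 − 0.000 = 1.000
ψ → χ = min(1, 1 − 0.606 + 0.842) = min(1, 1.236) = 1.000
~~(~θ → (1 ∨ (χ ∨ χ))) ∨ (ψ → χ) = max(1.000, 1.000) = 1.000
~(~~(~θ → (1 ∨ (χ ∨ χ))) ∨ (ψ → χ)) = 1 − 1.000 = 0.000
ψ ∨ ~(~~(~θ → (1 ∨ (χ ∨ χ))) ∨ (ψ → χ)) = max(0.606, 0.000) = 0.606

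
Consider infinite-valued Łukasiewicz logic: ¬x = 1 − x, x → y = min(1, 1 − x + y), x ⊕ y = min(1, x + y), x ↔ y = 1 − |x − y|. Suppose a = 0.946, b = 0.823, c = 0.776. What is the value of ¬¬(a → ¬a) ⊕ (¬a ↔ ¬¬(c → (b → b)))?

0.162

¬a = 1 − 0.946 = 0.054
a → ¬a = min(1, 1 − 0.946 + 0.054) = min(1, 0.108) = 0.108
¬(a → ¬a) = 1 − 0.108 = 0.892
¬¬(a → ¬a) = 1 − 0.892 = 0.108
b → b = min(1, 1 − 0.823 + 0.823) = min(1, 1.000) = 1.000
c → (b → b) = min(1, 1 − 0.776 + 1.000) = min(1, 1.224) = 1.000
¬(c → (b → b)) = 1 − 1.000 = 0.000
¬¬(c → (b → b)) = 1 − 0.000 = 1.000
¬a ↔ ¬¬(c → (b → b)) = 1 − |0.054 − 1.000| = 1 − 0.946 = 0.054
¬¬(a → ¬a) ⊕ (¬a ↔ ¬¬(c → (b → b))) = min(1, 0.108 + 0.054) = min(1, 0.162) = 0.162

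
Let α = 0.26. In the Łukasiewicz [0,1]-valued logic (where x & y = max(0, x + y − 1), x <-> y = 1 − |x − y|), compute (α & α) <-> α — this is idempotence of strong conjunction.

0.74

α & α = max(0, 0.26 + 0.26 − 1) = max(0, -0.48) = 0.00
(α & α) <-> α = 1 − |0.00 − 0.26| = 1 − 0.26 = 0.74
(The value 0.74 < 1 shows this instance is not satisfied; fails in Ł∞ since a ⊗ a = max(0, 2a−1) ≠ a in general.)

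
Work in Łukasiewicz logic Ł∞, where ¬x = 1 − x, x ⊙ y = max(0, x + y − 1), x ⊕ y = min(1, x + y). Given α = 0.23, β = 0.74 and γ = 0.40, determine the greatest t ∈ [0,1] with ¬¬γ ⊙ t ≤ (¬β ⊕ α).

1.00

¬γ = 1 − 0.40 = 0.60
¬¬γ = 1 − 0.60 = 0.40
So the left factor is ¬¬γ = 0.40.
¬β = 1 − 0.74 = 0.26
¬β ⊕ α = min(1, 0.26 + 0.23) = min(1, 0.49) = 0.49
So the right-hand bound is ¬β ⊕ α = 0.49.
The residuum of the Łukasiewicz t-norm gives the supremum: min(1, 1 − 0.40 + 0.49).
1 − 0.40 + 0.49 = 1.09, so t = min(1, 1.09) = 1.00.
Check: 0.40 ⊙ 1.00 = max(0, 0.40) = 0.40 ≤ 0.49.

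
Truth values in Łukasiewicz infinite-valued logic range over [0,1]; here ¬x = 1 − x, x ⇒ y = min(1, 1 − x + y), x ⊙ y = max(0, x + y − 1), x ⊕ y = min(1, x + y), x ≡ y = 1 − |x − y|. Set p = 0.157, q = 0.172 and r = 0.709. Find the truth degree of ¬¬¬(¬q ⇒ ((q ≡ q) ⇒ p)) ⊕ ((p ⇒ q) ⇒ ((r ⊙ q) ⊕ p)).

0.828

¬q = 1 − 0.172 = 0.828
q ≡ q = 1 − |0.172 − 0.172| = 1 − 0.000 = 1.000
(q ≡ q) ⇒ p = min(1, 1 − 1.000 + 0.157) = min(1, 0.157) = 0.157
¬q ⇒ ((q ≡ q) ⇒ p) = min(1, 1 − 0.828 + 0.157) = min(1, 0.329) = 0.329
¬(¬q ⇒ ((q ≡ q) ⇒ p)) = 1 − 0.329 = 0.671
¬¬(¬q ⇒ ((q ≡ q) ⇒ p)) = 1 − 0.671 = 0.329
¬¬¬(¬q ⇒ ((q ≡ q) ⇒ p)) = 1 − 0.329 = 0.671
p ⇒ q = min(1, 1 − 0.157 + 0.172) = min(1, 1.015) = 1.000
r ⊙ q = max(0, 0.709 + 0.172 − 1) = max(0, -0.119) = 0.000
(r ⊙ q) ⊕ p = min(1, 0.000 + 0.157) = min(1, 0.157) = 0.157
(p ⇒ q) ⇒ ((r ⊙ q) ⊕ p) = min(1, 1 − 1.000 + 0.157) = min(1, 0.157) = 0.157
¬¬¬(¬q ⇒ ((q ≡ q) ⇒ p)) ⊕ ((p ⇒ q) ⇒ ((r ⊙ q) ⊕ p)) = min(1, 0.671 + 0.157) = min(1, 0.828) = 0.828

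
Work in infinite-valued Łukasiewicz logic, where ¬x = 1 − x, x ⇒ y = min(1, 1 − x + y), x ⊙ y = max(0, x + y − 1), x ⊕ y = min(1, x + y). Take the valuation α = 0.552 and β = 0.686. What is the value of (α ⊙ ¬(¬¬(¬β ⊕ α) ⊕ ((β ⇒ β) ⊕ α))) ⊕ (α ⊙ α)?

0.104

¬β = 1 − 0.686 = 0.314
¬β ⊕ α = min(1, 0.314 + 0.552) = min(1, 0.866) = 0.866
¬(¬β ⊕ α) = 1 − 0.866 = 0.134
¬¬(¬β ⊕ α) = 1 − 0.134 = 0.866
β ⇒ β = min(1, 1 − 0.686 + 0.686) = min(1, 1.000) = 1.000
(β ⇒ β) ⊕ α = min(1, 1.000 + 0.552) = min(1, 1.552) = 1.000
¬¬(¬β ⊕ α) ⊕ ((β ⇒ β) ⊕ α) = min(1, 0.866 + 1.000) = min(1, 1.866) = 1.000
¬(¬¬(¬β ⊕ α) ⊕ ((β ⇒ β) ⊕ α)) = 1 − 1.000 = 0.000
α ⊙ ¬(¬¬(¬β ⊕ α) ⊕ ((β ⇒ β) ⊕ α)) = max(0, 0.552 + 0.000 − 1) = max(0, -0.448) = 0.000
α ⊙ α = max(0, 0.552 + 0.552 − 1) = max(0, 0.104) = 0.104
(α ⊙ ¬(¬¬(¬β ⊕ α) ⊕ ((β ⇒ β) ⊕ α))) ⊕ (α ⊙ α) = min(1, 0.000 + 0.104) = min(1, 0.104) = 0.104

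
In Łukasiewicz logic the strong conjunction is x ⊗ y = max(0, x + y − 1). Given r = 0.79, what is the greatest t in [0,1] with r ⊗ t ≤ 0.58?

The residuum of the Łukasiewicz t-norm gives the supremum: min(1, 1 − 0.79 + 0.58).
1 − 0.79 + 0.58 = 0.79, so t = min(1, 0.79) = 0.79.
Check: 0.79 ⊗ 0.79 = max(0, 0.58) = 0.58 ≤ 0.58.

0.79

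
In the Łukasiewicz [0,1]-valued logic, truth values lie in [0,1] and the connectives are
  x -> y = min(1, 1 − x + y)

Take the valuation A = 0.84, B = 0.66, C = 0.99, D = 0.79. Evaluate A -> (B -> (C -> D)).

C -> D = min(1, 1 − 0.99 + 0.79) = min(1, 0.80) = 0.80
B -> (C -> D) = min(1, 1 − 0.66 + 0.80) = min(1, 1.14) = 1.00
A -> (B -> (C -> D)) = min(1, 1 − 0.84 + 1.00) = min(1, 1.16) = 1.00

1.00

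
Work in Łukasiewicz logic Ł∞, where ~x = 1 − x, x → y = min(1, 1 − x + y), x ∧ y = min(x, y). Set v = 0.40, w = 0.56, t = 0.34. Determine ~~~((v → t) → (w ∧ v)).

v → t = min(1, 1 − 0.40 + 0.34) = min(1, 0.94) = 0.94
w ∧ v = min(0.56, 0.40) = 0.40
(v → t) → (w ∧ v) = min(1, 1 − 0.94 + 0.40) = min(1, 0.46) = 0.46
~((v → t) → (w ∧ v)) = 1 − 0.46 = 0.54
~~((v → t) → (w ∧ v)) = 1 − 0.54 = 0.46
~~~((v → t) → (w ∧ v)) = 1 − 0.46 = 0.54

0.54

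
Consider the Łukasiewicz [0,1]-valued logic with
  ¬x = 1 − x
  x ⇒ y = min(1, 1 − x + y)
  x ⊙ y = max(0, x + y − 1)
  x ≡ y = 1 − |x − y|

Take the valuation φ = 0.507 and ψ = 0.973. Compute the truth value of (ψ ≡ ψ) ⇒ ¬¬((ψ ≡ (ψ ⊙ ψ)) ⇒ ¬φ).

0.520

ψ ≡ ψ = 1 − |0.973 − 0.973| = 1 − 0.000 = 1.000
ψ ⊙ ψ = max(0, 0.973 + 0.973 − 1) = max(0, 0.946) = 0.946
ψ ≡ (ψ ⊙ ψ) = 1 − |0.973 − 0.946| = 1 − 0.027 = 0.973
¬φ = 1 − 0.507 = 0.493
(ψ ≡ (ψ ⊙ ψ)) ⇒ ¬φ = min(1, 1 − 0.973 + 0.493) = min(1, 0.520) = 0.520
¬((ψ ≡ (ψ ⊙ ψ)) ⇒ ¬φ) = 1 − 0.520 = 0.480
¬¬((ψ ≡ (ψ ⊙ ψ)) ⇒ ¬φ) = 1 − 0.480 = 0.520
(ψ ≡ ψ) ⇒ ¬¬((ψ ≡ (ψ ⊙ ψ)) ⇒ ¬φ) = min(1, 1 − 1.000 + 0.520) = min(1, 0.520) = 0.520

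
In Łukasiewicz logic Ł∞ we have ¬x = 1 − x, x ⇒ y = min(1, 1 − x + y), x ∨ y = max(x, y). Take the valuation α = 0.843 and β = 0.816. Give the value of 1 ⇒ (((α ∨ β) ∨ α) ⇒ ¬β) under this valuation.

0.341

α ∨ β = max(0.843, 0.816) = 0.843
(α ∨ β) ∨ α = max(0.843, 0.843) = 0.843
¬β = 1 − 0.816 = 0.184
((α ∨ β) ∨ α) ⇒ ¬β = min(1, 1 − 0.843 + 0.184) = min(1, 0.341) = 0.341
1 ⇒ (((α ∨ β) ∨ α) ⇒ ¬β) = min(1, 1 − 1.000 + 0.341) = min(1, 0.341) = 0.341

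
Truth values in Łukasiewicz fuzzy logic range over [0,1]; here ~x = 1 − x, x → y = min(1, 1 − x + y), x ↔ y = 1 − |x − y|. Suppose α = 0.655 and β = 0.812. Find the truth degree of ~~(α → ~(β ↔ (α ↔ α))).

0.533

α ↔ α = 1 − |0.655 − 0.655| = 1 − 0.000 = 1.000
β ↔ (α ↔ α) = 1 − |0.812 − 1.000| = 1 − 0.188 = 0.812
~(β ↔ (α ↔ α)) = 1 − 0.812 = 0.188
α → ~(β ↔ (α ↔ α)) = min(1, 1 − 0.655 + 0.188) = min(1, 0.533) = 0.533
~(α → ~(β ↔ (α ↔ α))) = 1 − 0.533 = 0.467
~~(α → ~(β ↔ (α ↔ α))) = 1 − 0.467 = 0.533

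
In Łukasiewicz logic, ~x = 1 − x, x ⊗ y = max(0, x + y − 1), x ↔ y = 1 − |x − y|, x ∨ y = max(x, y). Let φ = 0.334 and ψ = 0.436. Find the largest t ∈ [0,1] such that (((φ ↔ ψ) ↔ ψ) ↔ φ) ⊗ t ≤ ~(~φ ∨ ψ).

φ ↔ ψ = 1 − |0.334 − 0.436| = 1 − 0.102 = 0.898
(φ ↔ ψ) ↔ ψ = 1 − |0.898 − 0.436| = 1 − 0.462 = 0.538
((φ ↔ ψ) ↔ ψ) ↔ φ = 1 − |0.538 − 0.334| = 1 − 0.204 = 0.796
So the left factor is ((φ ↔ ψ) ↔ ψ) ↔ φ = 0.796.
~φ = 1 − 0.334 = 0.666
~φ ∨ ψ = max(0.666, 0.436) = 0.666
~(~φ ∨ ψ) = 1 − 0.666 = 0.334
So the right-hand bound is ~(~φ ∨ ψ) = 0.334.
The residuum of the Łukasiewicz t-norm gives the supremum: min(1, 1 − 0.796 + 0.334).
1 − 0.796 + 0.334 = 0.538, so t = min(1, 0.538) = 0.538.
Check: 0.796 ⊗ 0.538 = max(0, 0.334) = 0.334 ≤ 0.334.

0.538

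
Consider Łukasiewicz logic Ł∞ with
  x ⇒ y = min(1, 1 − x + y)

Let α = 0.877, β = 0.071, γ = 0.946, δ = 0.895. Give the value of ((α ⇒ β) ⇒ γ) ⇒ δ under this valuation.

0.895

α ⇒ β = min(1, 1 − 0.877 + 0.071) = min(1, 0.194) = 0.194
(α ⇒ β) ⇒ γ = min(1, 1 − 0.194 + 0.946) = min(1, 1.752) = 1.000
((α ⇒ β) ⇒ γ) ⇒ δ = min(1, 1 − 1.000 + 0.895) = min(1, 0.895) = 0.895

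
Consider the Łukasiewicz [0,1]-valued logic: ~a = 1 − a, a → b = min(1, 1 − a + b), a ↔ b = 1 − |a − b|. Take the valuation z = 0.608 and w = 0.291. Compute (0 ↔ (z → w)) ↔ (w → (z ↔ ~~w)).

0.317

z → w = min(1, 1 − 0.608 + 0.291) = min(1, 0.683) = 0.683
0 ↔ (z → w) = 1 − |0.000 − 0.683| = 1 − 0.683 = 0.317
~w = 1 − 0.291 = 0.709
~~w = 1 − 0.709 = 0.291
z ↔ ~~w = 1 − |0.608 − 0.291| = 1 − 0.317 = 0.683
w → (z ↔ ~~w) = min(1, 1 − 0.291 + 0.683) = min(1, 1.392) = 1.000
(0 ↔ (z → w)) ↔ (w → (z ↔ ~~w)) = 1 − |0.317 − 1.000| = 1 − 0.683 = 0.317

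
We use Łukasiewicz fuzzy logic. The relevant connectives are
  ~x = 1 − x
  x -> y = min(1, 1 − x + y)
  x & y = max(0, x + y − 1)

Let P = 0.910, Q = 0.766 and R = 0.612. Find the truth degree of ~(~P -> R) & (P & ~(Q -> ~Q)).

0.000

~P = 1 − 0.910 = 0.090
~P -> R = min(1, 1 − 0.090 + 0.612) = min(1, 1.522) = 1.000
~(~P -> R) = 1 − 1.000 = 0.000
~Q = 1 − 0.766 = 0.234
Q -> ~Q = min(1, 1 − 0.766 + 0.234) = min(1, 0.468) = 0.468
~(Q -> ~Q) = 1 − 0.468 = 0.532
P & ~(Q -> ~Q) = max(0, 0.910 + 0.532 − 1) = max(0, 0.442) = 0.442
~(~P -> R) & (P & ~(Q -> ~Q)) = max(0, 0.000 + 0.442 − 1) = max(0, -0.558) = 0.000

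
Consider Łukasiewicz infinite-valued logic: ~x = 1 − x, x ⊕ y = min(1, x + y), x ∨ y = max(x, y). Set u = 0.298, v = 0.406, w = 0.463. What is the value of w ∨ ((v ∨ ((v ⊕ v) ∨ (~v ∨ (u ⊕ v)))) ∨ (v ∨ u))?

0.812

v ⊕ v = min(1, 0.406 + 0.406) = min(1, 0.812) = 0.812
~v = 1 − 0.406 = 0.594
u ⊕ v = min(1, 0.298 + 0.406) = min(1, 0.704) = 0.704
~v ∨ (u ⊕ v) = max(0.594, 0.704) = 0.704
(v ⊕ v) ∨ (~v ∨ (u ⊕ v)) = max(0.812, 0.704) = 0.812
v ∨ ((v ⊕ v) ∨ (~v ∨ (u ⊕ v))) = max(0.406, 0.812) = 0.812
v ∨ u = max(0.406, 0.298) = 0.406
(v ∨ ((v ⊕ v) ∨ (~v ∨ (u ⊕ v)))) ∨ (v ∨ u) = max(0.812, 0.406) = 0.812
w ∨ ((v ∨ ((v ⊕ v) ∨ (~v ∨ (u ⊕ v)))) ∨ (v ∨ u)) = max(0.463, 0.812) = 0.812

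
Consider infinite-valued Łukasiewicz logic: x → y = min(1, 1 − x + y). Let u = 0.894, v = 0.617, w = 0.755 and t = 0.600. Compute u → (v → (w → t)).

w → t = min(1, 1 − 0.755 + 0.600) = min(1, 0.845) = 0.845
v → (w → t) = min(1, 1 − 0.617 + 0.845) = min(1, 1.228) = 1.000
u → (v → (w → t)) = min(1, 1 − 0.894 + 1.000) = min(1, 1.106) = 1.000

1.000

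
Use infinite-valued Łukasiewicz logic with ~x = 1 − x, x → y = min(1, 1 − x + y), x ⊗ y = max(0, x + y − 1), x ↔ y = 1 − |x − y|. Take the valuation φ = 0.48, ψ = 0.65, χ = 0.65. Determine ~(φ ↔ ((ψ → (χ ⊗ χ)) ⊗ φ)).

0.35

χ ⊗ χ = max(0, 0.65 + 0.65 − 1) = max(0, 0.30) = 0.30
ψ → (χ ⊗ χ) = min(1, 1 − 0.65 + 0.30) = min(1, 0.65) = 0.65
(ψ → (χ ⊗ χ)) ⊗ φ = max(0, 0.65 + 0.48 − 1) = max(0, 0.13) = 0.13
φ ↔ ((ψ → (χ ⊗ χ)) ⊗ φ) = 1 − |0.48 − 0.13| = 1 − 0.35 = 0.65
~(φ ↔ ((ψ → (χ ⊗ χ)) ⊗ φ)) = 1 − 0.65 = 0.35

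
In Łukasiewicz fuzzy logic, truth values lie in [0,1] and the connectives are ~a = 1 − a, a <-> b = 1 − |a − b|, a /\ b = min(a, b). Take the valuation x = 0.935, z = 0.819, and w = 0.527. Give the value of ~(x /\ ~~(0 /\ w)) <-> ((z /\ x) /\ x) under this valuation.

0.819

0 /\ w = min(0.000, 0.527) = 0.000
~(0 /\ w) = 1 − 0.000 = 1.000
~~(0 /\ w) = 1 − 1.000 = 0.000
x /\ ~~(0 /\ w) = min(0.935, 0.000) = 0.000
~(x /\ ~~(0 /\ w)) = 1 − 0.000 = 1.000
z /\ x = min(0.819, 0.935) = 0.819
(z /\ x) /\ x = min(0.819, 0.935) = 0.819
~(x /\ ~~(0 /\ w)) <-> ((z /\ x) /\ x) = 1 − |1.000 − 0.819| = 1 − 0.181 = 0.819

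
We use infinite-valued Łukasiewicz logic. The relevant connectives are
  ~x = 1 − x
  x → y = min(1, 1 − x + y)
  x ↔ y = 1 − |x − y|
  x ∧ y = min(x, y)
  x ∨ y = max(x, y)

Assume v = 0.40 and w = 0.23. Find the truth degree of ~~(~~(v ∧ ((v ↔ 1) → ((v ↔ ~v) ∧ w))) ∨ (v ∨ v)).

v ↔ 1 = 1 − |0.40 − 1.00| = 1 − 0.60 = 0.40
~v = 1 − 0.40 = 0.60
v ↔ ~v = 1 − |0.40 − 0.60| = 1 − 0.20 = 0.80
(v ↔ ~v) ∧ w = min(0.80, 0.23) = 0.23
(v ↔ 1) → ((v ↔ ~v) ∧ w) = min(1, 1 − 0.40 + 0.23) = min(1, 0.83) = 0.83
v ∧ ((v ↔ 1) → ((v ↔ ~v) ∧ w)) = min(0.40, 0.83) = 0.40
~(v ∧ ((v ↔ 1) → ((v ↔ ~v) ∧ w))) = 1 − 0.40 = 0.60
~~(v ∧ ((v ↔ 1) → ((v ↔ ~v) ∧ w))) = 1 − 0.60 = 0.40
v ∨ v = max(0.40, 0.40) = 0.40
~~(v ∧ ((v ↔ 1) → ((v ↔ ~v) ∧ w))) ∨ (v ∨ v) = max(0.40, 0.40) = 0.40
~(~~(v ∧ ((v ↔ 1) → ((v ↔ ~v) ∧ w))) ∨ (v ∨ v)) = 1 − 0.40 = 0.60
~~(~~(v ∧ ((v ↔ 1) → ((v ↔ ~v) ∧ w))) ∨ (v ∨ v)) = 1 − 0.60 = 0.40

0.40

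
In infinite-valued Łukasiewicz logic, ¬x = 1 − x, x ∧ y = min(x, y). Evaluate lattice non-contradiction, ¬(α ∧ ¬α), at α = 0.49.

0.51

¬α = 1 − 0.49 = 0.51
α ∧ ¬α = min(0.49, 0.51) = 0.49
¬(α ∧ ¬α) = 1 − 0.49 = 0.51
(The value 0.51 < 1 shows this instance is not satisfied; not a Ł∞-tautology — its value is 1 − min(a, 1−a).)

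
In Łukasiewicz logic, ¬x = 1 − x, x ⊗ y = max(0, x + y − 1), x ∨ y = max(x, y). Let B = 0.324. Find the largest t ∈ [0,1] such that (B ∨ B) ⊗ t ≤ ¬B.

B ∨ B = max(0.324, 0.324) = 0.324
So the left factor is B ∨ B = 0.324.
¬B = 1 − 0.324 = 0.676
So the right-hand bound is ¬B = 0.676.
The residuum of the Łukasiewicz t-norm gives the supremum: min(1, 1 − 0.324 + 0.676).
1 − 0.324 + 0.676 = 1.352, so t = min(1, 1.352) = 1.000.
Check: 0.324 ⊗ 1.000 = max(0, 0.324) = 0.324 ≤ 0.676.

1.000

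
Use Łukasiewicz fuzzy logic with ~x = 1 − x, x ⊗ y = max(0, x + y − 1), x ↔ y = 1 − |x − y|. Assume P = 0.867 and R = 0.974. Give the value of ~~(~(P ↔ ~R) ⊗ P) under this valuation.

0.708

~R = 1 − 0.974 = 0.026
P ↔ ~R = 1 − |0.867 − 0.026| = 1 − 0.841 = 0.159
~(P ↔ ~R) = 1 − 0.159 = 0.841
~(P ↔ ~R) ⊗ P = max(0, 0.841 + 0.867 − 1) = max(0, 0.708) = 0.708
~(~(P ↔ ~R) ⊗ P) = 1 − 0.708 = 0.292
~~(~(P ↔ ~R) ⊗ P) = 1 − 0.292 = 0.708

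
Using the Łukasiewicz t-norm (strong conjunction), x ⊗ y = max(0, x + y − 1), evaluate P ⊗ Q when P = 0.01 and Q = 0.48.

P ⊗ Q = max(0, 0.01 + 0.48 − 1) = max(0, -0.51) = 0.00
For comparison, the Gödel (minimum) t-norm min(x, y) would give 0.01.

0.00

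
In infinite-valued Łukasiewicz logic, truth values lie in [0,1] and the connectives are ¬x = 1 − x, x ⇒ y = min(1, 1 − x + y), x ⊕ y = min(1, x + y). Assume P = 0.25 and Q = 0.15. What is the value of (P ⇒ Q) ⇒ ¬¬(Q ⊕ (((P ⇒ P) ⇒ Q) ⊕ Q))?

0.55

P ⇒ Q = min(1, 1 − 0.25 + 0.15) = min(1, 0.90) = 0.90
P ⇒ P = min(1, 1 − 0.25 + 0.25) = min(1, 1.00) = 1.00
(P ⇒ P) ⇒ Q = min(1, 1 − 1.00 + 0.15) = min(1, 0.15) = 0.15
((P ⇒ P) ⇒ Q) ⊕ Q = min(1, 0.15 + 0.15) = min(1, 0.30) = 0.30
Q ⊕ (((P ⇒ P) ⇒ Q) ⊕ Q) = min(1, 0.15 + 0.30) = min(1, 0.45) = 0.45
¬(Q ⊕ (((P ⇒ P) ⇒ Q) ⊕ Q)) = 1 − 0.45 = 0.55
¬¬(Q ⊕ (((P ⇒ P) ⇒ Q) ⊕ Q)) = 1 − 0.55 = 0.45
(P ⇒ Q) ⇒ ¬¬(Q ⊕ (((P ⇒ P) ⇒ Q) ⊕ Q)) = min(1, 1 − 0.90 + 0.45) = min(1, 0.55) = 0.55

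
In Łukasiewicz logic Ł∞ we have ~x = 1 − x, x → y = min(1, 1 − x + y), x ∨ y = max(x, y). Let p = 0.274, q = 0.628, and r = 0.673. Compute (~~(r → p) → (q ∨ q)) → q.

0.628

r → p = min(1, 1 − 0.673 + 0.274) = min(1, 0.601) = 0.601
~(r → p) = 1 − 0.601 = 0.399
~~(r → p) = 1 − 0.399 = 0.601
q ∨ q = max(0.628, 0.628) = 0.628
~~(r → p) → (q ∨ q) = min(1, 1 − 0.601 + 0.628) = min(1, 1.027) = 1.000
(~~(r → p) → (q ∨ q)) → q = min(1, 1 − 1.000 + 0.628) = min(1, 0.628) = 0.628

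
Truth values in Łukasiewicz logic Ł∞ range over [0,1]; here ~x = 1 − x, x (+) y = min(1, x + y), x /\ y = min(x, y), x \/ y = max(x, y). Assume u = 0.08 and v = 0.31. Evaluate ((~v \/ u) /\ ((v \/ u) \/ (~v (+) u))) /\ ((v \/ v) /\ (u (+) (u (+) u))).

0.24

~v = 1 − 0.31 = 0.69
~v \/ u = max(0.69, 0.08) = 0.69
v \/ u = max(0.31, 0.08) = 0.31
~v (+) u = min(1, 0.69 + 0.08) = min(1, 0.77) = 0.77
(v \/ u) \/ (~v (+) u) = max(0.31, 0.77) = 0.77
(~v \/ u) /\ ((v \/ u) \/ (~v (+) u)) = min(0.69, 0.77) = 0.69
v \/ v = max(0.31, 0.31) = 0.31
u (+) u = min(1, 0.08 + 0.08) = min(1, 0.16) = 0.16
u (+) (u (+) u) = min(1, 0.08 + 0.16) = min(1, 0.24) = 0.24
(v \/ v) /\ (u (+) (u (+) u)) = min(0.31, 0.24) = 0.24
((~v \/ u) /\ ((v \/ u) \/ (~v (+) u))) /\ ((v \/ v) /\ (u (+) (u (+) u))) = min(0.69, 0.24) = 0.24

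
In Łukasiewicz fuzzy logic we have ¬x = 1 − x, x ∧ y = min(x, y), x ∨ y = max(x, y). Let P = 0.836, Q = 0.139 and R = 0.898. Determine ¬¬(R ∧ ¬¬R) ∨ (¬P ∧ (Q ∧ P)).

0.898

¬R = 1 − 0.898 = 0.102
¬¬R = 1 − 0.102 = 0.898
R ∧ ¬¬R = min(0.898, 0.898) = 0.898
¬(R ∧ ¬¬R) = 1 − 0.898 = 0.102
¬¬(R ∧ ¬¬R) = 1 − 0.102 = 0.898
¬P = 1 − 0.836 = 0.164
Q ∧ P = min(0.139, 0.836) = 0.139
¬P ∧ (Q ∧ P) = min(0.164, 0.139) = 0.139
¬¬(R ∧ ¬¬R) ∨ (¬P ∧ (Q ∧ P)) = max(0.898, 0.139) = 0.898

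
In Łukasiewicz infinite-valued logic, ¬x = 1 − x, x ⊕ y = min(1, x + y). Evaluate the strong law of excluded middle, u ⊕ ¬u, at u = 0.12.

¬u = 1 − 0.12 = 0.88
u ⊕ ¬u = min(1, 0.12 + 0.88) = min(1, 1.00) = 1.00
(As expected: always 1 in Ł∞ since a ⊕ (1−a) = 1.)

1.00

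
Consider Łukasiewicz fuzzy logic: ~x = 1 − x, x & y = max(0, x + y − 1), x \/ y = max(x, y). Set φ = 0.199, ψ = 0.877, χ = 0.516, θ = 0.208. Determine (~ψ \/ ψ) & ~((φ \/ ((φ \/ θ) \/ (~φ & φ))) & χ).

0.877

~ψ = 1 − 0.877 = 0.123
~ψ \/ ψ = max(0.123, 0.877) = 0.877
φ \/ θ = max(0.199, 0.208) = 0.208
~φ = 1 − 0.199 = 0.801
~φ & φ = max(0, 0.801 + 0.199 − 1) = max(0, 0.000) = 0.000
(φ \/ θ) \/ (~φ & φ) = max(0.208, 0.000) = 0.208
φ \/ ((φ \/ θ) \/ (~φ & φ)) = max(0.199, 0.208) = 0.208
(φ \/ ((φ \/ θ) \/ (~φ & φ))) & χ = max(0, 0.208 + 0.516 − 1) = max(0, -0.276) = 0.000
~((φ \/ ((φ \/ θ) \/ (~φ & φ))) & χ) = 1 − 0.000 = 1.000
(~ψ \/ ψ) & ~((φ \/ ((φ \/ θ) \/ (~φ & φ))) & χ) = max(0, 0.877 + 1.000 − 1) = max(0, 0.877) = 0.877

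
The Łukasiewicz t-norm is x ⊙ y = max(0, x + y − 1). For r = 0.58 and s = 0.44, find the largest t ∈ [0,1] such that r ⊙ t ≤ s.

The residuum of the Łukasiewicz t-norm gives the supremum: min(1, 1 − 0.58 + 0.44).
1 − 0.58 + 0.44 = 0.86, so t = min(1, 0.86) = 0.86.
Check: 0.58 ⊙ 0.86 = max(0, 0.44) = 0.44 ≤ 0.44.

0.86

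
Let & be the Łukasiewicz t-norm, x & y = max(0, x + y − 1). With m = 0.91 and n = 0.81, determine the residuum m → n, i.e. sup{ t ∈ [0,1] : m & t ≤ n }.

0.90

The residuum of the Łukasiewicz t-norm gives the supremum: min(1, 1 − 0.91 + 0.81).
1 − 0.91 + 0.81 = 0.90, so t = min(1, 0.90) = 0.90.
Check: 0.91 & 0.90 = max(0, 0.81) = 0.81 ≤ 0.81.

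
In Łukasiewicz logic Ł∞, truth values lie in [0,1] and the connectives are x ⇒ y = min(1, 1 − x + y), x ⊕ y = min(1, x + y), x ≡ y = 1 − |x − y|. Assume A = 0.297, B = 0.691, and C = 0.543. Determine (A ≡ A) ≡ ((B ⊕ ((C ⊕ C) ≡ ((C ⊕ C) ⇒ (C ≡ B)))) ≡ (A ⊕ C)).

A ≡ A = 1 − |0.297 − 0.297| = 1 − 0.000 = 1.000
C ⊕ C = min(1, 0.543 + 0.543) = min(1, 1.086) = 1.000
C ≡ B = 1 − |0.543 − 0.691| = 1 − 0.148 = 0.852
(C ⊕ C) ⇒ (C ≡ B) = min(1, 1 − 1.000 + 0.852) = min(1, 0.852) = 0.852
(C ⊕ C) ≡ ((C ⊕ C) ⇒ (C ≡ B)) = 1 − |1.000 − 0.852| = 1 − 0.148 = 0.852
B ⊕ ((C ⊕ C) ≡ ((C ⊕ C) ⇒ (C ≡ B))) = min(1, 0.691 + 0.852) = min(1, 1.543) = 1.000
A ⊕ C = min(1, 0.297 + 0.543) = min(1, 0.840) = 0.840
(B ⊕ ((C ⊕ C) ≡ ((C ⊕ C) ⇒ (C ≡ B)))) ≡ (A ⊕ C) = 1 − |1.000 − 0.840| = 1 − 0.160 = 0.840
(A ≡ A) ≡ ((B ⊕ ((C ⊕ C) ≡ ((C ⊕ C) ⇒ (C ≡ B)))) ≡ (A ⊕ C)) = 1 − |1.000 − 0.840| = 1 − 0.160 = 0.840

0.840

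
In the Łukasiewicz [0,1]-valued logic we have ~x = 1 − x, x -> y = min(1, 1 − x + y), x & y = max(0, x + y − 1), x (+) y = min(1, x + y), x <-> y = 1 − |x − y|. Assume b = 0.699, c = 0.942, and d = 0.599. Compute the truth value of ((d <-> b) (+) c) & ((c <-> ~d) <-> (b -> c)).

0.459

d <-> b = 1 − |0.599 − 0.699| = 1 − 0.100 = 0.900
(d <-> b) (+) c = min(1, 0.900 + 0.942) = min(1, 1.842) = 1.000
~d = 1 − 0.599 = 0.401
c <-> ~d = 1 − |0.942 − 0.401| = 1 − 0.541 = 0.459
b -> c = min(1, 1 − 0.699 + 0.942) = min(1, 1.243) = 1.000
(c <-> ~d) <-> (b -> c) = 1 − |0.459 − 1.000| = 1 − 0.541 = 0.459
((d <-> b) (+) c) & ((c <-> ~d) <-> (b -> c)) = max(0, 1.000 + 0.459 − 1) = max(0, 0.459) = 0.459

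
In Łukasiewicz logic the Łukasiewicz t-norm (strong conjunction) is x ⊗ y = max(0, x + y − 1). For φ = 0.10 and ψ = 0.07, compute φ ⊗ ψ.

0.00

φ ⊗ ψ = max(0, 0.10 + 0.07 − 1) = max(0, -0.83) = 0.00
For comparison, the Gödel (minimum) t-norm min(x, y) would give 0.07.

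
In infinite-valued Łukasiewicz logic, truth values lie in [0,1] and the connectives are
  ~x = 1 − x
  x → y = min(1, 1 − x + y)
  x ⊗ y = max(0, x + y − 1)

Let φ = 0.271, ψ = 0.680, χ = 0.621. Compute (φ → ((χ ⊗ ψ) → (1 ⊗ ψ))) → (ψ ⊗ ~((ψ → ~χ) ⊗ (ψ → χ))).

χ ⊗ ψ = max(0, 0.621 + 0.680 − 1) = max(0, 0.301) = 0.301
1 ⊗ ψ = max(0, 1.000 + 0.680 − 1) = max(0, 0.680) = 0.680
(χ ⊗ ψ) → (1 ⊗ ψ) = min(1, 1 − 0.301 + 0.680) = min(1, 1.379) = 1.000
φ → ((χ ⊗ ψ) → (1 ⊗ ψ)) = min(1, 1 − 0.271 + 1.000) = min(1, 1.729) = 1.000
~χ = 1 − 0.621 = 0.379
ψ → ~χ = min(1, 1 − 0.680 + 0.379) = min(1, 0.699) = 0.699
ψ → χ = min(1, 1 − 0.680 + 0.621) = min(1, 0.941) = 0.941
(ψ → ~χ) ⊗ (ψ → χ) = max(0, 0.699 + 0.941 − 1) = max(0, 0.640) = 0.640
~((ψ → ~χ) ⊗ (ψ → χ)) = 1 − 0.640 = 0.360
ψ ⊗ ~((ψ → ~χ) ⊗ (ψ → χ)) = max(0, 0.680 + 0.360 − 1) = max(0, 0.040) = 0.040
(φ → ((χ ⊗ ψ) → (1 ⊗ ψ))) → (ψ ⊗ ~((ψ → ~χ) ⊗ (ψ → χ))) = min(1, 1 − 1.000 + 0.040) = min(1, 0.040) = 0.040

0.040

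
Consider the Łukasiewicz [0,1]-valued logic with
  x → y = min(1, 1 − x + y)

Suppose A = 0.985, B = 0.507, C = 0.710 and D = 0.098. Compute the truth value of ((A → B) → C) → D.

0.098

A → B = min(1, 1 − 0.985 + 0.507) = min(1, 0.522) = 0.522
(A → B) → C = min(1, 1 − 0.522 + 0.710) = min(1, 1.188) = 1.000
((A → B) → C) → D = min(1, 1 − 1.000 + 0.098) = min(1, 0.098) = 0.098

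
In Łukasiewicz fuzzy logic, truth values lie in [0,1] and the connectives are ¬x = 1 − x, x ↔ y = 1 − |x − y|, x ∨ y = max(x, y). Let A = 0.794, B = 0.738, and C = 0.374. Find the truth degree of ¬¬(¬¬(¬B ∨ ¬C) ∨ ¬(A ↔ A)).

¬B = 1 − 0.738 = 0.262
¬C = 1 − 0.374 = 0.626
¬B ∨ ¬C = max(0.262, 0.626) = 0.626
¬(¬B ∨ ¬C) = 1 − 0.626 = 0.374
¬¬(¬B ∨ ¬C) = 1 − 0.374 = 0.626
A ↔ A = 1 − |0.794 − 0.794| = 1 − 0.000 = 1.000
¬(A ↔ A) = 1 − 1.000 = 0.000
¬¬(¬B ∨ ¬C) ∨ ¬(A ↔ A) = max(0.626, 0.000) = 0.626
¬(¬¬(¬B ∨ ¬C) ∨ ¬(A ↔ A)) = 1 − 0.626 = 0.374
¬¬(¬¬(¬B ∨ ¬C) ∨ ¬(A ↔ A)) = 1 − 0.374 = 0.626

0.626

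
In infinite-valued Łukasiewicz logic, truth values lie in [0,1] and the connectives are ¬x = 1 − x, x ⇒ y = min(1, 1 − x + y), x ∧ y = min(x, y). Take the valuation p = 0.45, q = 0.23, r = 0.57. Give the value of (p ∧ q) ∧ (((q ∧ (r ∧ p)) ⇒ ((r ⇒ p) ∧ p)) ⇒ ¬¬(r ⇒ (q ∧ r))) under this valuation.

p ∧ q = min(0.45, 0.23) = 0.23
r ∧ p = min(0.57, 0.45) = 0.45
q ∧ (r ∧ p) = min(0.23, 0.45) = 0.23
r ⇒ p = min(1, 1 − 0.57 + 0.45) = min(1, 0.88) = 0.88
(r ⇒ p) ∧ p = min(0.88, 0.45) = 0.45
(q ∧ (r ∧ p)) ⇒ ((r ⇒ p) ∧ p) = min(1, 1 − 0.23 + 0.45) = min(1, 1.22) = 1.00
q ∧ r = min(0.23, 0.57) = 0.23
r ⇒ (q ∧ r) = min(1, 1 − 0.57 + 0.23) = min(1, 0.66) = 0.66
¬(r ⇒ (q ∧ r)) = 1 − 0.66 = 0.34
¬¬(r ⇒ (q ∧ r)) = 1 − 0.34 = 0.66
((q ∧ (r ∧ p)) ⇒ ((r ⇒ p) ∧ p)) ⇒ ¬¬(r ⇒ (q ∧ r)) = min(1, 1 − 1.00 + 0.66) = min(1, 0.66) = 0.66
(p ∧ q) ∧ (((q ∧ (r ∧ p)) ⇒ ((r ⇒ p) ∧ p)) ⇒ ¬¬(r ⇒ (q ∧ r))) = min(0.23, 0.66) = 0.23

0.23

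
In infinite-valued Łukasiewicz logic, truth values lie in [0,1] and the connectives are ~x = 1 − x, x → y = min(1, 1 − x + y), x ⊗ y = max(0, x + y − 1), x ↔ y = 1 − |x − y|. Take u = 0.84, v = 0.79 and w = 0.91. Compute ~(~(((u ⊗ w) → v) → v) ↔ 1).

0.79

u ⊗ w = max(0, 0.84 + 0.91 − 1) = max(0, 0.75) = 0.75
(u ⊗ w) → v = min(1, 1 − 0.75 + 0.79) = min(1, 1.04) = 1.00
((u ⊗ w) → v) → v = min(1, 1 − 1.00 + 0.79) = min(1, 0.79) = 0.79
~(((u ⊗ w) → v) → v) = 1 − 0.79 = 0.21
~(((u ⊗ w) → v) → v) ↔ 1 = 1 − |0.21 − 1.00| = 1 − 0.79 = 0.21
~(~(((u ⊗ w) → v) → v) ↔ 1) = 1 − 0.21 = 0.79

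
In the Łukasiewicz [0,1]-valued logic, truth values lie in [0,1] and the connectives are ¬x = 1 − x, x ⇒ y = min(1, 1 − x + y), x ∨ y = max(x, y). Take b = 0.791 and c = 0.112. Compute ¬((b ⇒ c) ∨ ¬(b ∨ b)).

b ⇒ c = min(1, 1 − 0.791 + 0.112) = min(1, 0.321) = 0.321
b ∨ b = max(0.791, 0.791) = 0.791
¬(b ∨ b) = 1 − 0.791 = 0.209
(b ⇒ c) ∨ ¬(b ∨ b) = max(0.321, 0.209) = 0.321
¬((b ⇒ c) ∨ ¬(b ∨ b)) = 1 − 0.321 = 0.679

0.679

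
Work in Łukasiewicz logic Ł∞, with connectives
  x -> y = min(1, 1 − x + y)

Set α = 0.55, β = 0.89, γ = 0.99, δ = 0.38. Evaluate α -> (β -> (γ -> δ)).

γ -> δ = min(1, 1 − 0.99 + 0.38) = min(1, 0.39) = 0.39
β -> (γ -> δ) = min(1, 1 − 0.89 + 0.39) = min(1, 0.50) = 0.50
α -> (β -> (γ -> δ)) = min(1, 1 − 0.55 + 0.50) = min(1, 0.95) = 0.95

0.95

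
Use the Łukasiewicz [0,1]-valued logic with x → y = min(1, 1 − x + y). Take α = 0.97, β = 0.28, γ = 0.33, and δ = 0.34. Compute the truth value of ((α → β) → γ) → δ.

α → β = min(1, 1 − 0.97 + 0.28) = min(1, 0.31) = 0.31
(α → β) → γ = min(1, 1 − 0.31 + 0.33) = min(1, 1.02) = 1.00
((α → β) → γ) → δ = min(1, 1 − 1.00 + 0.34) = min(1, 0.34) = 0.34

0.34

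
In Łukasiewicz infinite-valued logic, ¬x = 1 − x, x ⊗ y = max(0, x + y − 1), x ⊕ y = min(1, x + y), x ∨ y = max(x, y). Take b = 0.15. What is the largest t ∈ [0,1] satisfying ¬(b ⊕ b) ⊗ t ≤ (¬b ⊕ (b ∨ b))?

b ⊕ b = min(1, 0.15 + 0.15) = min(1, 0.30) = 0.30
¬(b ⊕ b) = 1 − 0.30 = 0.70
So the left factor is ¬(b ⊕ b) = 0.70.
¬b = 1 − 0.15 = 0.85
b ∨ b = max(0.15, 0.15) = 0.15
¬b ⊕ (b ∨ b) = min(1, 0.85 + 0.15) = min(1, 1.00) = 1.00
So the right-hand bound is ¬b ⊕ (b ∨ b) = 1.00.
The residuum of the Łukasiewicz t-norm gives the supremum: min(1, 1 − 0.70 + 1.00).
1 − 0.70 + 1.00 = 1.30, so t = min(1, 1.30) = 1.00.
Check: 0.70 ⊗ 1.00 = max(0, 0.70) = 0.70 ≤ 1.00.

1.00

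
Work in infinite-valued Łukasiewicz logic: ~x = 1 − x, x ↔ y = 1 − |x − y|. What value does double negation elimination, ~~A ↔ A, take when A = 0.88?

1.00

~A = 1 − 0.88 = 0.12
~~A = 1 − 0.12 = 0.88
~~A ↔ A = 1 − |0.88 − 0.88| = 1 − 0.00 = 1.00
(As expected: always 1 in Ł∞ since negation is involutive.)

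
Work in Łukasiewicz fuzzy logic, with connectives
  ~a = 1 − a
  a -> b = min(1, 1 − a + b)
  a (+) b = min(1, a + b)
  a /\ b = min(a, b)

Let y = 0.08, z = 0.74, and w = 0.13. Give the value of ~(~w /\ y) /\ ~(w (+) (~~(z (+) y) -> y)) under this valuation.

0.61

~w = 1 − 0.13 = 0.87
~w /\ y = min(0.87, 0.08) = 0.08
~(~w /\ y) = 1 − 0.08 = 0.92
z (+) y = min(1, 0.74 + 0.08) = min(1, 0.82) = 0.82
~(z (+) y) = 1 − 0.82 = 0.18
~~(z (+) y) = 1 − 0.18 = 0.82
~~(z (+) y) -> y = min(1, 1 − 0.82 + 0.08) = min(1, 0.26) = 0.26
w (+) (~~(z (+) y) -> y) = min(1, 0.13 + 0.26) = min(1, 0.39) = 0.39
~(w (+) (~~(z (+) y) -> y)) = 1 − 0.39 = 0.61
~(~w /\ y) /\ ~(w (+) (~~(z (+) y) -> y)) = min(0.92, 0.61) = 0.61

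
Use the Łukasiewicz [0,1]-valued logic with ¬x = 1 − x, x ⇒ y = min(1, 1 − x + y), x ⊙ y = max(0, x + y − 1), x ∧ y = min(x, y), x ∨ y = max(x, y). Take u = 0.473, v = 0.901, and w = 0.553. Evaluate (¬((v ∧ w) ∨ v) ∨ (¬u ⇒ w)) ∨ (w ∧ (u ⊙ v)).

1.000

v ∧ w = min(0.901, 0.553) = 0.553
(v ∧ w) ∨ v = max(0.553, 0.901) = 0.901
¬((v ∧ w) ∨ v) = 1 − 0.901 = 0.099
¬u = 1 − 0.473 = 0.527
¬u ⇒ w = min(1, 1 − 0.527 + 0.553) = min(1, 1.026) = 1.000
¬((v ∧ w) ∨ v) ∨ (¬u ⇒ w) = max(0.099, 1.000) = 1.000
u ⊙ v = max(0, 0.473 + 0.901 − 1) = max(0, 0.374) = 0.374
w ∧ (u ⊙ v) = min(0.553, 0.374) = 0.374
(¬((v ∧ w) ∨ v) ∨ (¬u ⇒ w)) ∨ (w ∧ (u ⊙ v)) = max(1.000, 0.374) = 1.000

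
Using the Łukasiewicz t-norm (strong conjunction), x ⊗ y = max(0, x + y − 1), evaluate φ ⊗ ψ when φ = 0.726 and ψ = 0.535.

0.261

φ ⊗ ψ = max(0, 0.726 + 0.535 − 1) = max(0, 0.261) = 0.261
For comparison, the Gödel (minimum) t-norm min(x, y) would give 0.535.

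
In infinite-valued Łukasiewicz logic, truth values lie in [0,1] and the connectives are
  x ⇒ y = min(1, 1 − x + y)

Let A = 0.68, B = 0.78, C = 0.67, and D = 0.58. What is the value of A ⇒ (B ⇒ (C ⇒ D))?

1.00

C ⇒ D = min(1, 1 − 0.67 + 0.58) = min(1, 0.91) = 0.91
B ⇒ (C ⇒ D) = min(1, 1 − 0.78 + 0.91) = min(1, 1.13) = 1.00
A ⇒ (B ⇒ (C ⇒ D)) = min(1, 1 − 0.68 + 1.00) = min(1, 1.32) = 1.00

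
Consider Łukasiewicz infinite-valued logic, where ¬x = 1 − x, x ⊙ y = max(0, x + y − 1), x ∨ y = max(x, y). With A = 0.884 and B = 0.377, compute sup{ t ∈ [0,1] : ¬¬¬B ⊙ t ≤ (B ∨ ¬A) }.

¬B = 1 − 0.377 = 0.623
¬¬B = 1 − 0.623 = 0.377
¬¬¬B = 1 − 0.377 = 0.623
So the left factor is ¬¬¬B = 0.623.
¬A = 1 − 0.884 = 0.116
B ∨ ¬A = max(0.377, 0.116) = 0.377
So the right-hand bound is B ∨ ¬A = 0.377.
The residuum of the Łukasiewicz t-norm gives the supremum: min(1, 1 − 0.623 + 0.377).
1 − 0.623 + 0.377 = 0.754, so t = min(1, 0.754) = 0.754.
Check: 0.623 ⊙ 0.754 = max(0, 0.377) = 0.377 ≤ 0.377.

0.754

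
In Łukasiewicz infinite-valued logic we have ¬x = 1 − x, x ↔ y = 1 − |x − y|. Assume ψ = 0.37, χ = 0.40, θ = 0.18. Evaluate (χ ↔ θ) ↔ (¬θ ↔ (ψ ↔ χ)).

χ ↔ θ = 1 − |0.40 − 0.18| = 1 − 0.22 = 0.78
¬θ = 1 − 0.18 = 0.82
ψ ↔ χ = 1 − |0.37 − 0.40| = 1 − 0.03 = 0.97
¬θ ↔ (ψ ↔ χ) = 1 − |0.82 − 0.97| = 1 − 0.15 = 0.85
(χ ↔ θ) ↔ (¬θ ↔ (ψ ↔ χ)) = 1 − |0.78 − 0.85| = 1 − 0.07 = 0.93

0.93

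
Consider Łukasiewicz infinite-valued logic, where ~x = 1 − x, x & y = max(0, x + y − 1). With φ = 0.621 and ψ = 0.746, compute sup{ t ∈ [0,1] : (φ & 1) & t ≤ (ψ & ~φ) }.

φ & 1 = max(0, 0.621 + 1.000 − 1) = max(0, 0.621) = 0.621
So the left factor is φ & 1 = 0.621.
~φ = 1 − 0.621 = 0.379
ψ & ~φ = max(0, 0.746 + 0.379 − 1) = max(0, 0.125) = 0.125
So the right-hand bound is ψ & ~φ = 0.125.
The residuum of the Łukasiewicz t-norm gives the supremum: min(1, 1 − 0.621 + 0.125).
1 − 0.621 + 0.125 = 0.504, so t = min(1, 0.504) = 0.504.
Check: 0.621 & 0.504 = max(0, 0.125) = 0.125 ≤ 0.125.

0.504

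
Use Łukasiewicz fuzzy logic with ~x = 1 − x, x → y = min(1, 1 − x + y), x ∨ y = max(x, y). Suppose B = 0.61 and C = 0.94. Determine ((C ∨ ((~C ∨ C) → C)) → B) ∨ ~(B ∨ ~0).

0.61

~C = 1 − 0.94 = 0.06
~C ∨ C = max(0.06, 0.94) = 0.94
(~C ∨ C) → C = min(1, 1 − 0.94 + 0.94) = min(1, 1.00) = 1.00
C ∨ ((~C ∨ C) → C) = max(0.94, 1.00) = 1.00
(C ∨ ((~C ∨ C) → C)) → B = min(1, 1 − 1.00 + 0.61) = min(1, 0.61) = 0.61
~0 = 1 − 0.00 = 1.00
B ∨ ~0 = max(0.61, 1.00) = 1.00
~(B ∨ ~0) = 1 − 1.00 = 0.00
((C ∨ ((~C ∨ C) → C)) → B) ∨ ~(B ∨ ~0) = max(0.61, 0.00) = 0.61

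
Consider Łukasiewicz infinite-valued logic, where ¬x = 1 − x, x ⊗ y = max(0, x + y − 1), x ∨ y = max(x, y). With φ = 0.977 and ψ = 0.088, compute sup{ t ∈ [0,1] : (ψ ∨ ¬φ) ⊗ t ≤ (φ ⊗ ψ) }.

0.977

¬φ = 1 − 0.977 = 0.023
ψ ∨ ¬φ = max(0.088, 0.023) = 0.088
So the left factor is ψ ∨ ¬φ = 0.088.
φ ⊗ ψ = max(0, 0.977 + 0.088 − 1) = max(0, 0.065) = 0.065
So the right-hand bound is φ ⊗ ψ = 0.065.
The residuum of the Łukasiewicz t-norm gives the supremum: min(1, 1 − 0.088 + 0.065).
1 − 0.088 + 0.065 = 0.977, so t = min(1, 0.977) = 0.977.
Check: 0.088 ⊗ 0.977 = max(0, 0.065) = 0.065 ≤ 0.065.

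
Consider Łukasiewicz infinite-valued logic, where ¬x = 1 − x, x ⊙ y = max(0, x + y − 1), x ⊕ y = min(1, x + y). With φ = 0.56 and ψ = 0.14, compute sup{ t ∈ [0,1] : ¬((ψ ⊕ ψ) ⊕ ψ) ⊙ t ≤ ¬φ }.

ψ ⊕ ψ = min(1, 0.14 + 0.14) = min(1, 0.28) = 0.28
(ψ ⊕ ψ) ⊕ ψ = min(1, 0.28 + 0.14) = min(1, 0.42) = 0.42
¬((ψ ⊕ ψ) ⊕ ψ) = 1 − 0.42 = 0.58
So the left factor is ¬((ψ ⊕ ψ) ⊕ ψ) = 0.58.
¬φ = 1 − 0.56 = 0.44
So the right-hand bound is ¬φ = 0.44.
The residuum of the Łukasiewicz t-norm gives the supremum: min(1, 1 − 0.58 + 0.44).
1 − 0.58 + 0.44 = 0.86, so t = min(1, 0.86) = 0.86.
Check: 0.58 ⊙ 0.86 = max(0, 0.44) = 0.44 ≤ 0.44.

0.86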